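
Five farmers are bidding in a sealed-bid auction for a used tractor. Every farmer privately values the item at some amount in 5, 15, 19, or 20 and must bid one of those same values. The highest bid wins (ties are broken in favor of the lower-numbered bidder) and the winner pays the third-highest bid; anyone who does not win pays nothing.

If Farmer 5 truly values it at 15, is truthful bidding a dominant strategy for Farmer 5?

No

Consider the case where Farmer 1 bids 5, Farmer 2 bids 5, Farmer 3 bids 5 and Farmer 4 bids 15.
Truthful bid 15: loses, pays 0, utility 0.
Bid 19 instead: wins, pays 5, utility 15 - 5 = 10.
Since 10 > 0, bidding 19 is strictly better here, so truthful bidding is not dominant.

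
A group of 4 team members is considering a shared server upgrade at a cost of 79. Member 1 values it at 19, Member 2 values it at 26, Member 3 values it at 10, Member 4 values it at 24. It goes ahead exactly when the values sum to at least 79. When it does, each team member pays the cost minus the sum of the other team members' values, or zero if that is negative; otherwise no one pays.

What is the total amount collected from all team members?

79

Total value 79 ≥ cost 79, so it is built.
Member 1: others sum to 60; max(0, 79 - 60) = 19.
Member 2: others sum to 53; max(0, 79 - 53) = 26.
Member 3: others sum to 69; max(0, 79 - 69) = 10.
Member 4: others sum to 55; max(0, 79 - 55) = 24.
Total collected = 19 + 26 + 10 + 24 = 79.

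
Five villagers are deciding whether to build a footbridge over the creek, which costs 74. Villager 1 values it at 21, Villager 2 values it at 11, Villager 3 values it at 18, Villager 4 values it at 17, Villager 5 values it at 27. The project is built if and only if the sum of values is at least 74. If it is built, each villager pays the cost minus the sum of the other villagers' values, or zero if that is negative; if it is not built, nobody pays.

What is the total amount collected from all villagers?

8

Total value 94 ≥ cost 74, so it is built.
Villager 1: others sum to 73; max(0, 74 - 73) = 1.
Villager 2: others sum to 83; max(0, 74 - 83) = 0.
Villager 3: others sum to 76; max(0, 74 - 76) = 0.
Villager 4: others sum to 77; max(0, 74 - 77) = 0.
Villager 5: others sum to 67; max(0, 74 - 67) = 7.
Total collected = 1 + 0 + 0 + 0 + 7 = 8.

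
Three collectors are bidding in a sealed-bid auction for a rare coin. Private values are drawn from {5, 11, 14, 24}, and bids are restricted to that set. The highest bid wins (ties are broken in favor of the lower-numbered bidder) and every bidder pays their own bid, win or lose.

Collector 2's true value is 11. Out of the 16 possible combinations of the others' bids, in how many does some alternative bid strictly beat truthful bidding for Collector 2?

Others bid (5, 14): truth gives -11; bid 14 gives -3 > -11. Violating.
Others bid (5, 24): truth gives -11; bid 5 gives -5 > -11. Violating.
Others bid (11, 5): truth gives -11; bid 14 gives -3 > -11. Violating.
Others bid (11, 11): truth gives -11; bid 14 gives -3 > -11. Violating.
Others bid (5, 5): truth gives 0; no alternative beats it.
Others bid (5, 11): truth gives 0; no alternative beats it.
(Checking all 16 profiles: 14 have a profitable deviation, 2 do not.)

14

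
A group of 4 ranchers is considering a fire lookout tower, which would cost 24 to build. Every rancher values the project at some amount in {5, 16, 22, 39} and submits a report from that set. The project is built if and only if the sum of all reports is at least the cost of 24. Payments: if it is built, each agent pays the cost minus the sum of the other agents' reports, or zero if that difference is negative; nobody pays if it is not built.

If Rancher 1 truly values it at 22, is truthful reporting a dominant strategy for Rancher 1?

Yes

Check each profile of the others' reports and compare truth against every alternative report.
Others report (5, 5, 16): truth gives 22, best alternative gives 22.
Others report (5, 5, 22): truth gives 22, best alternative gives 22.
Others report (5, 5, 39): truth gives 22, best alternative gives 22.
Others report (5, 16, 5): truth gives 22, best alternative gives 22.
Others report (5, 16, 16): truth gives 22, best alternative gives 22.
Others report (5, 16, 22): truth gives 22, best alternative gives 22.
(Remaining 58 profiles checked similarly; truth is weakly best in each.)
In every case the truthful report is at least as good as any alternative, so it is a dominant strategy.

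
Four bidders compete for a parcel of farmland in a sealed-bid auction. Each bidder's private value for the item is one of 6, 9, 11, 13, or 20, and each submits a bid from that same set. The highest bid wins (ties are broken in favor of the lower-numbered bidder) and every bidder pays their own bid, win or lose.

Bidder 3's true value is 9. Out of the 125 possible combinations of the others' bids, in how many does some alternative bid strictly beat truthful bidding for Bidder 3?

123

Others bid (6, 6, 11): truth gives -9; bid 11 gives -2 > -9. Violating.
Others bid (6, 6, 13): truth gives -9; bid 13 gives -4 > -9. Violating.
Others bid (6, 6, 20): truth gives -9; bid 6 gives -6 > -9. Violating.
Others bid (6, 9, 6): truth gives -9; bid 11 gives -2 > -9. Violating.
Others bid (6, 6, 6): truth gives 0; no alternative beats it.
Others bid (6, 6, 9): truth gives 0; no alternative beats it.
(Checking all 125 profiles: 123 have a profitable deviation, 2 do not.)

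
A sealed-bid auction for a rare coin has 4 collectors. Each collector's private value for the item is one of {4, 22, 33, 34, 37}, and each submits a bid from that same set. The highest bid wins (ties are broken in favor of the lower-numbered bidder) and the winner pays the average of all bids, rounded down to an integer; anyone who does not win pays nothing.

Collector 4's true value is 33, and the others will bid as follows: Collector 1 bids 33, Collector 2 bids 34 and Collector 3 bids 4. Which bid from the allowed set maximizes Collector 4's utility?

37

Bid 4: loses, pays 0, utility 0.
Bid 22: loses, pays 0, utility 0.
Bid 33: loses, pays 0, utility 0.
Bid 34: loses, pays 0, utility 0.
Bid 37: wins, pays 27, utility 33 - 27 = 6.
The best choice is 37 with utility 6.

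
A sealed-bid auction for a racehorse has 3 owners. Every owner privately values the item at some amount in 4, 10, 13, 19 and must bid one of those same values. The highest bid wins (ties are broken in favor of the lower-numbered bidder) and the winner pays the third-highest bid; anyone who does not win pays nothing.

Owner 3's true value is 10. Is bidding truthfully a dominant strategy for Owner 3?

Consider the case where Owner 1 bids 4 and Owner 2 bids 10.
Truthful bid 10: loses, pays 0, utility 0.
Bid 13 instead: wins, pays 4, utility 10 - 4 = 6.
Since 6 > 0, bidding 13 is strictly better here, so truthful bidding is not dominant.

No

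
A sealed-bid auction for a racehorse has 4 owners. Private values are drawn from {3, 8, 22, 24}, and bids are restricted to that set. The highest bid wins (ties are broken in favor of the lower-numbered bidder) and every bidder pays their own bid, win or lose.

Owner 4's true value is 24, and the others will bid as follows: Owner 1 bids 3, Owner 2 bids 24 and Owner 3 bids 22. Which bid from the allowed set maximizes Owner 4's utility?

3

Bid 3: loses but pays 3, utility -3.
Bid 8: loses but pays 8, utility -8.
Bid 22: loses but pays 22, utility -22.
Bid 24: loses but pays 24, utility -24.
The best choice is 3 with utility -3.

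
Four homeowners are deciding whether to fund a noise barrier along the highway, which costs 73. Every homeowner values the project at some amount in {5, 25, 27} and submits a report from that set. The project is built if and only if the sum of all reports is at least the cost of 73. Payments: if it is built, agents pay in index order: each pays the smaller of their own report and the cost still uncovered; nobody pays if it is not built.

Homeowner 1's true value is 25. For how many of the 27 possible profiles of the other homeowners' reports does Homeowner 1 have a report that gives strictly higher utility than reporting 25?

8

Others report (25, 25, 25): truth gives 0; report 5 gives 20 > 0. Violating.
Others report (25, 25, 27): truth gives 0; report 5 gives 20 > 0. Violating.
Others report (25, 27, 25): truth gives 0; report 5 gives 20 > 0. Violating.
Others report (25, 27, 27): truth gives 0; report 5 gives 20 > 0. Violating.
Others report (5, 5, 5): truth gives 0; no alternative beats it.
Others report (5, 5, 25): truth gives 0; no alternative beats it.
(Checking all 27 profiles: 8 have a profitable deviation, 19 do not.)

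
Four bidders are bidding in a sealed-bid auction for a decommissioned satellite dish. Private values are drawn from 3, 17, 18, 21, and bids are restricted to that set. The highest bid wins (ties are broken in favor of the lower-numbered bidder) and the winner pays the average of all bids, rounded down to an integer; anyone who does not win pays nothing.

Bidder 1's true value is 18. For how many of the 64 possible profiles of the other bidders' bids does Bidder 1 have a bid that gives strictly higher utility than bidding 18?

19

Others bid (3, 3, 3): truth gives 12; bid 3 gives 15 > 12. Violating.
Others bid (3, 3, 21): truth gives 0; bid 21 gives 6 > 0. Violating.
Others bid (3, 17, 21): truth gives 0; bid 21 gives 3 > 0. Violating.
Others bid (3, 18, 21): truth gives 0; bid 21 gives 3 > 0. Violating.
Others bid (3, 3, 17): truth gives 8; no alternative beats it.
Others bid (3, 3, 18): truth gives 8; no alternative beats it.
(Checking all 64 profiles: 19 have a profitable deviation, 45 do not.)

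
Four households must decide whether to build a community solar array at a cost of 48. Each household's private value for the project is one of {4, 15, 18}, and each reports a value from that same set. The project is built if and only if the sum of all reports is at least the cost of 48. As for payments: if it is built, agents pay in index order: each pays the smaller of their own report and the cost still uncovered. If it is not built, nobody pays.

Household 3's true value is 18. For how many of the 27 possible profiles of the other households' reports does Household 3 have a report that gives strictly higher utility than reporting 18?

Others report (4, 15, 15): truth gives 0; report 15 gives 3 > 0. Violating.
Others report (4, 15, 18): truth gives 0; report 15 gives 3 > 0. Violating.
Others report (4, 18, 15): truth gives 0; report 15 gives 3 > 0. Violating.
Others report (4, 18, 18): truth gives 0; report 15 gives 3 > 0. Violating.
Others report (4, 4, 4): truth gives 0; no alternative beats it.
Others report (4, 4, 15): truth gives 0; no alternative beats it.
(Checking all 27 profiles: 17 have a profitable deviation, 10 do not.)

17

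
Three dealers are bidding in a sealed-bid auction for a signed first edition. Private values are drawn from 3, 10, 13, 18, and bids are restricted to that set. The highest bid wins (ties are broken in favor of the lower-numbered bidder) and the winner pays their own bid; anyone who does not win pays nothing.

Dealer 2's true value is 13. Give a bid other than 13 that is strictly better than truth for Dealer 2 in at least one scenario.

10

Suppose Dealer 1 bids 3 and Dealer 3 bids 3.
Bid 13: wins, pays 13, utility 13 - 13 = 0.
Bid 10: wins, pays 10, utility 13 - 10 = 3.
So bidding 10 beats truth here (3 > 0).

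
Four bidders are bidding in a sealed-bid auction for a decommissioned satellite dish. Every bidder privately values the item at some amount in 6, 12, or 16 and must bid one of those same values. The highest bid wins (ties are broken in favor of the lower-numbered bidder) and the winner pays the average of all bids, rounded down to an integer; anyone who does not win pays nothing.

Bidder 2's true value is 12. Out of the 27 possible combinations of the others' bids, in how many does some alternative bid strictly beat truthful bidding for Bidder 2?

Others bid (6, 6, 16): truth gives 0; bid 16 gives 1 > 0. Violating.
Others bid (6, 16, 6): truth gives 0; bid 16 gives 1 > 0. Violating.
Others bid (12, 6, 6): truth gives 0; bid 16 gives 2 > 0. Violating.
Others bid (12, 6, 12): truth gives 0; bid 16 gives 1 > 0. Violating.
Others bid (6, 6, 6): truth gives 5; no alternative beats it.
Others bid (6, 6, 12): truth gives 3; no alternative beats it.
(Checking all 27 profiles: 5 have a profitable deviation, 22 do not.)

5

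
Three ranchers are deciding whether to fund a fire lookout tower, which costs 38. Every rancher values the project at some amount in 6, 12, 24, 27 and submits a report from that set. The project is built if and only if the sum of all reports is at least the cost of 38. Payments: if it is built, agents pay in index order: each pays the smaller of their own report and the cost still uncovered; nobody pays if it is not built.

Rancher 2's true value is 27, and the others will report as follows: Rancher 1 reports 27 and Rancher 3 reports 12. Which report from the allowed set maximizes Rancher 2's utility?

6

Report 6: project built, pays 6, utility 27 - 6 = 21.
Report 12: project built, pays 11, utility 27 - 11 = 16.
Report 24: project built, pays 11, utility 27 - 11 = 16.
Report 27: project built, pays 11, utility 27 - 11 = 16.
The best choice is 6 with utility 21.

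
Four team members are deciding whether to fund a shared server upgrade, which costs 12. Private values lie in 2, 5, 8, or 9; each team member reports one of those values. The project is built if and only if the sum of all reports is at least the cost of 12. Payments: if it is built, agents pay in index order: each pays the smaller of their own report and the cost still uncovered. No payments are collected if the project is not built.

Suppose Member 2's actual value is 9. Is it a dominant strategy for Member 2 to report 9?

Consider the case where Member 1 reports 2, Member 3 reports 2 and Member 4 reports 2.
Truthful report 9: project built, pays 9, utility 9 - 9 = 0.
Report 8 instead: project built, pays 8, utility 9 - 8 = 1.
Since 1 > 0, reporting 8 is strictly better here, so truthful reporting is not dominant.

No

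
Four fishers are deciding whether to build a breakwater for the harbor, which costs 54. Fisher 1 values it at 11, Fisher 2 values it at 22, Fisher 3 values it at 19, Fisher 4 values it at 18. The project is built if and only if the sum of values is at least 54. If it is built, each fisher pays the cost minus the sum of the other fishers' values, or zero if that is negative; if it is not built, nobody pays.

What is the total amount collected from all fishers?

Total value 70 ≥ cost 54, so it is built.
Fisher 1: others sum to 59; max(0, 54 - 59) = 0.
Fisher 2: others sum to 48; max(0, 54 - 48) = 6.
Fisher 3: others sum to 51; max(0, 54 - 51) = 3.
Fisher 4: others sum to 52; max(0, 54 - 52) = 2.
Total collected = 0 + 6 + 3 + 2 = 11.

11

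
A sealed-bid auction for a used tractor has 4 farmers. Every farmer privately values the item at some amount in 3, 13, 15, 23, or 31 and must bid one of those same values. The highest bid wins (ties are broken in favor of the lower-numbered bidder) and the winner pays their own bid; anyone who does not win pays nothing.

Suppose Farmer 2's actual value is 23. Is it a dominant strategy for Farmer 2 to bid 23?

No

Consider the case where Farmer 1 bids 3, Farmer 3 bids 3 and Farmer 4 bids 3.
Truthful bid 23: wins, pays 23, utility 23 - 23 = 0.
Bid 13 instead: wins, pays 13, utility 23 - 13 = 10.
Since 10 > 0, bidding 13 is strictly better here, so truthful bidding is not dominant.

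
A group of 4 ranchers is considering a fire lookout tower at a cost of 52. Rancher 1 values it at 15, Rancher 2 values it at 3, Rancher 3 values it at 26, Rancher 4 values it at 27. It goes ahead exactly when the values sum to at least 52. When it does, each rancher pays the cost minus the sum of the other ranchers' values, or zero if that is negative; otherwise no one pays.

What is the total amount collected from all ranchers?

Total value 71 ≥ cost 52, so it is built.
Rancher 1: others sum to 56; max(0, 52 - 56) = 0.
Rancher 2: others sum to 68; max(0, 52 - 68) = 0.
Rancher 3: others sum to 45; max(0, 52 - 45) = 7.
Rancher 4: others sum to 44; max(0, 52 - 44) = 8.
Total collected = 0 + 0 + 7 + 8 = 15.

15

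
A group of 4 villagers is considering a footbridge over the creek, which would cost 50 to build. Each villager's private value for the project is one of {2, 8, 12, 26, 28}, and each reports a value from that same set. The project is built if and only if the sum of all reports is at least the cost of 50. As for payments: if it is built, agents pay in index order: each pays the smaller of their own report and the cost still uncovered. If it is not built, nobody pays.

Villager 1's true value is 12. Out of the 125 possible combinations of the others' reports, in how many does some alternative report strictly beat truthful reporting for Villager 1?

74

Others report (2, 12, 28): truth gives 0; report 8 gives 4 > 0. Violating.
Others report (2, 26, 26): truth gives 0; report 2 gives 10 > 0. Violating.
Others report (2, 26, 28): truth gives 0; report 2 gives 10 > 0. Violating.
Others report (2, 28, 12): truth gives 0; report 8 gives 4 > 0. Violating.
Others report (2, 2, 2): truth gives 0; no alternative beats it.
Others report (2, 2, 8): truth gives 0; no alternative beats it.
(Checking all 125 profiles: 74 have a profitable deviation, 51 do not.)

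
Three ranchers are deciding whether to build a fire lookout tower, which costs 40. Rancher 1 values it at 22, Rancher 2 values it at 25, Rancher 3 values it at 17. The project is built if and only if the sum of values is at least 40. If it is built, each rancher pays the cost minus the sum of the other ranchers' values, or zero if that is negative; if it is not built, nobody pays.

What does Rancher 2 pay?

Total value 64 ≥ cost 40, so the project is built.
The other ranchers' values sum to 39.
Cost minus that sum is 40 - 39 = 1.

1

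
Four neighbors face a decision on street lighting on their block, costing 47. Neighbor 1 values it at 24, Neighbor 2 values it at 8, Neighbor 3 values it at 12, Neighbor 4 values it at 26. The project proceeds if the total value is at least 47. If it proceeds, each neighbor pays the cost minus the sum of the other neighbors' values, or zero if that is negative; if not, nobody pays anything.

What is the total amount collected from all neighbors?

4

Total value 70 ≥ cost 47, so it is built.
Neighbor 1: others sum to 46; max(0, 47 - 46) = 1.
Neighbor 2: others sum to 62; max(0, 47 - 62) = 0.
Neighbor 3: others sum to 58; max(0, 47 - 58) = 0.
Neighbor 4: others sum to 44; max(0, 47 - 44) = 3.
Total collected = 1 + 0 + 0 + 3 = 4.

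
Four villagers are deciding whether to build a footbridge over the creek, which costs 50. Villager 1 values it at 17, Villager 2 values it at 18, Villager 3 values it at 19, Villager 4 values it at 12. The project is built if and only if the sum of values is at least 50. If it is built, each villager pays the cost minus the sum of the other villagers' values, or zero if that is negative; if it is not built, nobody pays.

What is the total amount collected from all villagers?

Total value 66 ≥ cost 50, so it is built.
Villager 1: others sum to 49; max(0, 50 - 49) = 1.
Villager 2: others sum to 48; max(0, 50 - 48) = 2.
Villager 3: others sum to 47; max(0, 50 - 47) = 3.
Villager 4: others sum to 54; max(0, 50 - 54) = 0.
Total collected = 1 + 2 + 3 + 0 = 6.

6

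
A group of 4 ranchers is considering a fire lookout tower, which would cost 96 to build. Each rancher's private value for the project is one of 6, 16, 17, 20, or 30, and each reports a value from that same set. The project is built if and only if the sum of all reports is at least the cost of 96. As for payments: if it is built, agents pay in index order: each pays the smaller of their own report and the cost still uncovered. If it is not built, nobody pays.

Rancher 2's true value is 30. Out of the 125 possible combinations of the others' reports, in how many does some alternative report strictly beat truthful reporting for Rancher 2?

Others report (16, 30, 30): truth gives 0; report 20 gives 10 > 0. Violating.
Others report (17, 30, 30): truth gives 0; report 20 gives 10 > 0. Violating.
Others report (20, 30, 30): truth gives 0; report 16 gives 14 > 0. Violating.
Others report (30, 16, 30): truth gives 0; report 20 gives 10 > 0. Violating.
Others report (6, 6, 6): truth gives 0; no alternative beats it.
Others report (6, 6, 16): truth gives 0; no alternative beats it.
(Checking all 125 profiles: 10 have a profitable deviation, 115 do not.)

10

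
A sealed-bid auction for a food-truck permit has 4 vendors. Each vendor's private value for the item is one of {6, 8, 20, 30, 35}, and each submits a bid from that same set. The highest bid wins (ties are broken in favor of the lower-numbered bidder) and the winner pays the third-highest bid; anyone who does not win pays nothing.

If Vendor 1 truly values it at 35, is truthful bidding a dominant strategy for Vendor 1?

Check each profile of the others' bids and compare truth against every alternative bid.
Others bid (6, 6, 35): truth gives 29, best alternative gives 0.
Others bid (6, 35, 6): truth gives 29, best alternative gives 0.
Others bid (35, 6, 6): truth gives 29, best alternative gives 0.
Others bid (6, 8, 35): truth gives 27, best alternative gives 0.
Others bid (6, 35, 8): truth gives 27, best alternative gives 0.
Others bid (8, 6, 35): truth gives 27, best alternative gives 0.
(Remaining 119 profiles checked similarly; truth is weakly best in each.)
In every case the truthful bid is at least as good as any alternative, so it is a dominant strategy.

Yes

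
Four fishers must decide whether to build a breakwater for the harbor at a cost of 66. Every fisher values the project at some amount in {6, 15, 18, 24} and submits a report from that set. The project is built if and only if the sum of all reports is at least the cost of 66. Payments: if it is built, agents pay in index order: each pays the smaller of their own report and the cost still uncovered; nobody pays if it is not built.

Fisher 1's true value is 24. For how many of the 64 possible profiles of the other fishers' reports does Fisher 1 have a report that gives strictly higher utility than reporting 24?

Others report (6, 18, 24): truth gives 0; report 18 gives 6 > 0. Violating.
Others report (6, 24, 18): truth gives 0; report 18 gives 6 > 0. Violating.
Others report (6, 24, 24): truth gives 0; report 15 gives 9 > 0. Violating.
Others report (15, 15, 18): truth gives 0; report 18 gives 6 > 0. Violating.
Others report (6, 6, 6): truth gives 0; no alternative beats it.
Others report (6, 6, 15): truth gives 0; no alternative beats it.
(Checking all 64 profiles: 35 have a profitable deviation, 29 do not.)

35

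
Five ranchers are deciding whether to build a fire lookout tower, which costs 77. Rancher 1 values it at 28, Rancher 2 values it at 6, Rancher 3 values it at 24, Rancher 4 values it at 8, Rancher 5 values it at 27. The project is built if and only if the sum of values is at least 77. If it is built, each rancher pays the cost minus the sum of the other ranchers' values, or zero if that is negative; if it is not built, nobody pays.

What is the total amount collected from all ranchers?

31

Total value 93 ≥ cost 77, so it is built.
Rancher 1: others sum to 65; max(0, 77 - 65) = 12.
Rancher 2: others sum to 87; max(0, 77 - 87) = 0.
Rancher 3: others sum to 69; max(0, 77 - 69) = 8.
Rancher 4: others sum to 85; max(0, 77 - 85) = 0.
Rancher 5: others sum to 66; max(0, 77 - 66) = 11.
Total collected = 12 + 0 + 8 + 0 + 11 = 31.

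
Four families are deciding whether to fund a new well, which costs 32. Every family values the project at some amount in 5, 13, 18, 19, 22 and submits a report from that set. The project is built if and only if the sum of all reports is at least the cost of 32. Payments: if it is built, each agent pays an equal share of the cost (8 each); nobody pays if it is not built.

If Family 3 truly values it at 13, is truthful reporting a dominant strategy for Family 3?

No

Consider the case where Family 1 reports 5, Family 2 reports 5 and Family 4 reports 5.
Truthful report 13: project not built, utility 0.
Report 18 instead: project built, pays 8, utility 13 - 8 = 5.
Since 5 > 0, reporting 18 is strictly better here, so truthful reporting is not dominant.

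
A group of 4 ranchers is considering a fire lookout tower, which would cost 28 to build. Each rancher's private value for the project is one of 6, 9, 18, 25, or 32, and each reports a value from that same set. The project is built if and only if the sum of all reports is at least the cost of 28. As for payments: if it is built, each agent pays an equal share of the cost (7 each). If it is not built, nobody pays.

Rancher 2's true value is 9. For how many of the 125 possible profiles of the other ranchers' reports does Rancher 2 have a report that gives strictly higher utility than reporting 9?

Others report (6, 6, 6): truth gives 0; report 18 gives 2 > 0. Violating.
Others report (6, 6, 9): truth gives 2; no alternative beats it.
Others report (6, 6, 18): truth gives 2; no alternative beats it.
(Checking all 125 profiles: 1 has a profitable deviation, 124 do not.)

1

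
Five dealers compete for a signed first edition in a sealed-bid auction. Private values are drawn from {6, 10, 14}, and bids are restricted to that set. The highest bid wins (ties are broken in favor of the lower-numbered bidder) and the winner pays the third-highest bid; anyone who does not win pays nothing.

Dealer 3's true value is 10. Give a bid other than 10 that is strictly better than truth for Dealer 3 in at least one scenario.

14

Suppose Dealer 1 bids 6, Dealer 2 bids 6, Dealer 4 bids 6 and Dealer 5 bids 14.
Bid 10: loses, pays 0, utility 0.
Bid 14: wins, pays 6, utility 10 - 6 = 4.
So bidding 14 beats truth here (4 > 0).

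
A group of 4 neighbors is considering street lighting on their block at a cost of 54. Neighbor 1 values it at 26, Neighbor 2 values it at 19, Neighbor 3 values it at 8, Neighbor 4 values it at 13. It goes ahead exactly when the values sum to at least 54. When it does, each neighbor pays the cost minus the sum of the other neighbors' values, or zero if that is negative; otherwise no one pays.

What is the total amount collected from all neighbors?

22

Total value 66 ≥ cost 54, so it is built.
Neighbor 1: others sum to 40; max(0, 54 - 40) = 14.
Neighbor 2: others sum to 47; max(0, 54 - 47) = 7.
Neighbor 3: others sum to 58; max(0, 54 - 58) = 0.
Neighbor 4: others sum to 53; max(0, 54 - 53) = 1.
Total collected = 14 + 7 + 0 + 1 = 22.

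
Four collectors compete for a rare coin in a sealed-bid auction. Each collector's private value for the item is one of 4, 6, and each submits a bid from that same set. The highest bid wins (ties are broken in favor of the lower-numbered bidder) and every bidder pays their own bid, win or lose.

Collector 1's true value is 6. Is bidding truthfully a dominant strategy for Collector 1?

No

Consider the case where Collector 2 bids 4, Collector 3 bids 4 and Collector 4 bids 4.
Truthful bid 6: wins, pays 6, utility 6 - 6 = 0.
Bid 4 instead: wins, pays 4, utility 6 - 4 = 2.
Since 2 > 0, bidding 4 is strictly better here, so truthful bidding is not dominant.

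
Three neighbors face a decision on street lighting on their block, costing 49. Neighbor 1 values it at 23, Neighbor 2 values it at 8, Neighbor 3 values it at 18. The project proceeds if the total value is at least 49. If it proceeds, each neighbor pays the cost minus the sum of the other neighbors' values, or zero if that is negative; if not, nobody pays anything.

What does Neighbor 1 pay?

23

Total value 49 ≥ cost 49, so the project is built.
The other neighbors' values sum to 26.
Cost minus that sum is 49 - 26 = 23.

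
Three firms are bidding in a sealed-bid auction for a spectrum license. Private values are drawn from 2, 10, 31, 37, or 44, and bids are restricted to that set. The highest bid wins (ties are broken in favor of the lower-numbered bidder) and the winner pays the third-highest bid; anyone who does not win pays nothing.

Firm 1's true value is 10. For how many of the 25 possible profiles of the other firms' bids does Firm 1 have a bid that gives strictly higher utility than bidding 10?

6

Others bid (2, 31): truth gives 0; bid 31 gives 8 > 0. Violating.
Others bid (2, 37): truth gives 0; bid 37 gives 8 > 0. Violating.
Others bid (2, 44): truth gives 0; bid 44 gives 8 > 0. Violating.
Others bid (31, 2): truth gives 0; bid 31 gives 8 > 0. Violating.
Others bid (2, 2): truth gives 8; no alternative beats it.
Others bid (2, 10): truth gives 8; no alternative beats it.
(Checking all 25 profiles: 6 have a profitable deviation, 19 do not.)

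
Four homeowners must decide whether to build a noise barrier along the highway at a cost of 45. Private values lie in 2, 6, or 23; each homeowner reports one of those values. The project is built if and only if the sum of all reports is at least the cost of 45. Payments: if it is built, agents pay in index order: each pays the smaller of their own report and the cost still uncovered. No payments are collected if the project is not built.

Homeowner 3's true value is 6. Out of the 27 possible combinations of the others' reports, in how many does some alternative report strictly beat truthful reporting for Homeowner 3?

Others report (2, 23, 23): truth gives 0; report 2 gives 4 > 0. Violating.
Others report (6, 23, 23): truth gives 0; report 2 gives 4 > 0. Violating.
Others report (23, 2, 23): truth gives 0; report 2 gives 4 > 0. Violating.
Others report (23, 6, 23): truth gives 0; report 2 gives 4 > 0. Violating.
Others report (2, 2, 2): truth gives 0; no alternative beats it.
Others report (2, 2, 6): truth gives 0; no alternative beats it.
(Checking all 27 profiles: 4 have a profitable deviation, 23 do not.)

4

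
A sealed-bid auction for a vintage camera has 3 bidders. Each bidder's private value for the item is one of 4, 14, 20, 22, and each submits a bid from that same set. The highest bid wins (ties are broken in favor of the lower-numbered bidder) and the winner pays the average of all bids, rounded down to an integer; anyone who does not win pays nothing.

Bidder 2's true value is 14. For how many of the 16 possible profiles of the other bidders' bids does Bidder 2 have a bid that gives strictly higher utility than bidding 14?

Others bid (14, 4): truth gives 0; bid 20 gives 2 > 0. Violating.
Others bid (4, 4): truth gives 7; no alternative beats it.
Others bid (4, 14): truth gives 4; no alternative beats it.
(Checking all 16 profiles: 1 has a profitable deviation, 15 do not.)

1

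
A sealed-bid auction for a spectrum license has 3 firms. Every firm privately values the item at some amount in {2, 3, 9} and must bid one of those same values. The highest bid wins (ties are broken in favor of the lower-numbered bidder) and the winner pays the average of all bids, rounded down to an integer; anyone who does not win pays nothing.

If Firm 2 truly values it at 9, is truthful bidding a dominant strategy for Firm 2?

Consider the case where Firm 1 bids 2 and Firm 3 bids 2.
Truthful bid 9: wins, pays 4, utility 9 - 4 = 5.
Bid 3 instead: wins, pays 2, utility 9 - 2 = 7.
Since 7 > 5, bidding 3 is strictly better here, so truthful bidding is not dominant.

No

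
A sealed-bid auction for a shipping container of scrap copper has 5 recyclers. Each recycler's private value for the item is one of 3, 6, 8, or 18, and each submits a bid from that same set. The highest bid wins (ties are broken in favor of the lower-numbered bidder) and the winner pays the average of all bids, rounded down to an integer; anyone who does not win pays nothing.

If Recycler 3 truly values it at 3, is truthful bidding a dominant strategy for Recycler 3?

Yes

Check each profile of the others' bids and compare truth against every alternative bid.
Others bid (3, 3, 3, 6): truth gives 0, best alternative gives -1.
Others bid (3, 3, 6, 3): truth gives 0, best alternative gives -1.
Others bid (3, 3, 6, 6): truth gives 0, best alternative gives -1.
Others bid (3, 3, 3, 3): truth gives 0, best alternative gives 0.
Others bid (3, 3, 3, 8): truth gives 0, best alternative gives 0.
Others bid (3, 3, 3, 18): truth gives 0, best alternative gives 0.
(Remaining 250 profiles checked similarly; truth is weakly best in each.)
In every case the truthful bid is at least as good as any alternative, so it is a dominant strategy.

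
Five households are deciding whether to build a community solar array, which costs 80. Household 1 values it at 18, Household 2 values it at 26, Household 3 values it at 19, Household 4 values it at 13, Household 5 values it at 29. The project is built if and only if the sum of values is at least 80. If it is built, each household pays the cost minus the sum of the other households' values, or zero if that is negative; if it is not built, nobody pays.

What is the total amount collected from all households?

5

Total value 105 ≥ cost 80, so it is built.
Household 1: others sum to 87; max(0, 80 - 87) = 0.
Household 2: others sum to 79; max(0, 80 - 79) = 1.
Household 3: others sum to 86; max(0, 80 - 86) = 0.
Household 4: others sum to 92; max(0, 80 - 92) = 0.
Household 5: others sum to 76; max(0, 80 - 76) = 4.
Total collected = 0 + 1 + 0 + 0 + 4 = 5.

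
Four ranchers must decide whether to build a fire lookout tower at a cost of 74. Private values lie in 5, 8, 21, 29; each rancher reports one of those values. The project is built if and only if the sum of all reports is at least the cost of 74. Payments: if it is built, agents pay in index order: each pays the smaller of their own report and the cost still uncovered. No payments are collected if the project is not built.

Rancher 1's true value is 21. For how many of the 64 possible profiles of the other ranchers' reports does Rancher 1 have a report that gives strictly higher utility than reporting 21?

Others report (8, 29, 29): truth gives 0; report 8 gives 13 > 0. Violating.
Others report (21, 21, 29): truth gives 0; report 5 gives 16 > 0. Violating.
Others report (21, 29, 21): truth gives 0; report 5 gives 16 > 0. Violating.
Others report (21, 29, 29): truth gives 0; report 5 gives 16 > 0. Violating.
Others report (5, 5, 5): truth gives 0; no alternative beats it.
Others report (5, 5, 8): truth gives 0; no alternative beats it.
(Checking all 64 profiles: 10 have a profitable deviation, 54 do not.)

10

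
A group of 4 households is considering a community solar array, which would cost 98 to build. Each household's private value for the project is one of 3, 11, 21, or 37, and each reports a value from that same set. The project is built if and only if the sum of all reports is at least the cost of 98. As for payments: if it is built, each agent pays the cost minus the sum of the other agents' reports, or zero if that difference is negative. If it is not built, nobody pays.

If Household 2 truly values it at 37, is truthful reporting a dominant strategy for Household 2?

Check each profile of the others' reports and compare truth against every alternative report.
Others report (11, 21, 37): truth gives 8, best alternative gives 0.
Others report (11, 37, 21): truth gives 8, best alternative gives 0.
Others report (21, 11, 37): truth gives 8, best alternative gives 0.
Others report (21, 37, 11): truth gives 8, best alternative gives 0.
Others report (37, 11, 21): truth gives 8, best alternative gives 0.
Others report (37, 21, 11): truth gives 8, best alternative gives 0.
(Remaining 58 profiles checked similarly; truth is weakly best in each.)
In every case the truthful report is at least as good as any alternative, so it is a dominant strategy.

Yes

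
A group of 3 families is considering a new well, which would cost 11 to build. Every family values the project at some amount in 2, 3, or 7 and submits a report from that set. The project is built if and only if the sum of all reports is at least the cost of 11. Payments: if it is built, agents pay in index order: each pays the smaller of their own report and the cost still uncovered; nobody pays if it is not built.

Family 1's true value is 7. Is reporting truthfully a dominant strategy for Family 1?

Consider the case where Family 2 reports 2 and Family 3 reports 7.
Truthful report 7: project built, pays 7, utility 7 - 7 = 0.
Report 2 instead: project built, pays 2, utility 7 - 2 = 5.
Since 5 > 0, reporting 2 is strictly better here, so truthful reporting is not dominant.

No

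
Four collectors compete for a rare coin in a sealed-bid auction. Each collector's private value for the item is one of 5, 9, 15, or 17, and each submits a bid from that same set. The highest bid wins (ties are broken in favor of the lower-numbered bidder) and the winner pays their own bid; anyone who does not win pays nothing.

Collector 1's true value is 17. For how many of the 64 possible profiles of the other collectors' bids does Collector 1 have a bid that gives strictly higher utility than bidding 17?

Others bid (5, 5, 5): truth gives 0; bid 5 gives 12 > 0. Violating.
Others bid (5, 5, 9): truth gives 0; bid 9 gives 8 > 0. Violating.
Others bid (5, 5, 15): truth gives 0; bid 15 gives 2 > 0. Violating.
Others bid (5, 9, 5): truth gives 0; bid 9 gives 8 > 0. Violating.
Others bid (5, 5, 17): truth gives 0; no alternative beats it.
Others bid (5, 9, 17): truth gives 0; no alternative beats it.
(Checking all 64 profiles: 27 have a profitable deviation, 37 do not.)

27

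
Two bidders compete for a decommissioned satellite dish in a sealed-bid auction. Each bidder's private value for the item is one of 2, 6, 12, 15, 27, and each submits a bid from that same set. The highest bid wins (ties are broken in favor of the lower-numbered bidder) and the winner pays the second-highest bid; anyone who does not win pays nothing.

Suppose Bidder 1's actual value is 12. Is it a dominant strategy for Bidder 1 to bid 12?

Yes

Check each profile of the others' bids and compare truth against every alternative bid.
Others bid (2): truth gives 10, best alternative gives 10.
Others bid (6): truth gives 6, best alternative gives 6.
Others bid (12): truth gives 0, best alternative gives 0.
Others bid (15): truth gives 0, best alternative gives 0.
Others bid (27): truth gives 0, best alternative gives 0.
In every case the truthful bid is at least as good as any alternative, so it is a dominant strategy.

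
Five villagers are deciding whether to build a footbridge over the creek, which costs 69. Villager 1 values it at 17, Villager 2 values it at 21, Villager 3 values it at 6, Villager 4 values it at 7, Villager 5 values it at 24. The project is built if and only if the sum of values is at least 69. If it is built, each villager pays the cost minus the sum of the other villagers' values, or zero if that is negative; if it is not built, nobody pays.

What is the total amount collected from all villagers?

45

Total value 75 ≥ cost 69, so it is built.
Villager 1: others sum to 58; max(0, 69 - 58) = 11.
Villager 2: others sum to 54; max(0, 69 - 54) = 15.
Villager 3: others sum to 69; max(0, 69 - 69) = 0.
Villager 4: others sum to 68; max(0, 69 - 68) = 1.
Villager 5: others sum to 51; max(0, 69 - 51) = 18.
Total collected = 11 + 15 + 0 + 1 + 18 = 45.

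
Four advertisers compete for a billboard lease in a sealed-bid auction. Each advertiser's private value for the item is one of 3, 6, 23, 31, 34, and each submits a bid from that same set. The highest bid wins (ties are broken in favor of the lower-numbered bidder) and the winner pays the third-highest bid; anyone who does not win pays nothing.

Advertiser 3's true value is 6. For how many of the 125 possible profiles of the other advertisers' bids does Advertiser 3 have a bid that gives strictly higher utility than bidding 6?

Others bid (3, 3, 23): truth gives 0; bid 23 gives 3 > 0. Violating.
Others bid (3, 3, 31): truth gives 0; bid 31 gives 3 > 0. Violating.
Others bid (3, 3, 34): truth gives 0; bid 34 gives 3 > 0. Violating.
Others bid (3, 6, 3): truth gives 0; bid 23 gives 3 > 0. Violating.
Others bid (3, 3, 3): truth gives 3; no alternative beats it.
Others bid (3, 3, 6): truth gives 3; no alternative beats it.
(Checking all 125 profiles: 9 have a profitable deviation, 116 do not.)

9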